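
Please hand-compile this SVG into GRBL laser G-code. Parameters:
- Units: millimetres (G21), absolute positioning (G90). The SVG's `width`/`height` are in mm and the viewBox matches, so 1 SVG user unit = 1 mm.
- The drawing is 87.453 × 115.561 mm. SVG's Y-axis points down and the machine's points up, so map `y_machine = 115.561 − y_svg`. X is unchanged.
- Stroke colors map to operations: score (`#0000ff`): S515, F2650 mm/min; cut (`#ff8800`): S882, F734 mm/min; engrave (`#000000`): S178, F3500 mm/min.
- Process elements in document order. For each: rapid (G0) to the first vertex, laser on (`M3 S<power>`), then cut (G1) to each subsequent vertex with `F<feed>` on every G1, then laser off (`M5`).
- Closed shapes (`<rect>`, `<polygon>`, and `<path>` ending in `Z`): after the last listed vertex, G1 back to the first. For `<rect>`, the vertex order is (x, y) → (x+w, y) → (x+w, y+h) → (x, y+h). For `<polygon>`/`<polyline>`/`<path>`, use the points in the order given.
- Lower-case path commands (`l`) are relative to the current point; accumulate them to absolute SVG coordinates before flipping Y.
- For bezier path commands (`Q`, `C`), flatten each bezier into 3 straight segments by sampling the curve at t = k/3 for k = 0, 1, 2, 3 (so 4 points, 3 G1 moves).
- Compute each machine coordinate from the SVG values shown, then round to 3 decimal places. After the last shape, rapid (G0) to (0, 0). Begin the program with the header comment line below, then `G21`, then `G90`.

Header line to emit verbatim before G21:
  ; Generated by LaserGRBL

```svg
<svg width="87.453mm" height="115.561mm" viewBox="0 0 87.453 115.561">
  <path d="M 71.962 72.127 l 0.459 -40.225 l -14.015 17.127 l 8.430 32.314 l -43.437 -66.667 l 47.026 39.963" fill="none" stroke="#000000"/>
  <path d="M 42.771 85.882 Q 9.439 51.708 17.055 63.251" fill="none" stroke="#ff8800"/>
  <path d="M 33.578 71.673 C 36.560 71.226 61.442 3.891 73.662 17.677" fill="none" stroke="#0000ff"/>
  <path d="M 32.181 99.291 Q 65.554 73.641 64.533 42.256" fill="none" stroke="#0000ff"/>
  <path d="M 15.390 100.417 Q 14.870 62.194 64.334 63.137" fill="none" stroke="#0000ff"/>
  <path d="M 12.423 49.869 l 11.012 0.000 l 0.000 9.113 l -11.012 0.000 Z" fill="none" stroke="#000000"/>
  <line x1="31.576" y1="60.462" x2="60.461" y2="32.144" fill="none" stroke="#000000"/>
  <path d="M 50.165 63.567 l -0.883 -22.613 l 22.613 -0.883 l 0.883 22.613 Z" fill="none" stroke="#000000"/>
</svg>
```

viewBox `0 0 87.453 115.561` with mm width/height → 1 unit = 1 mm. Flip: y_m = 115.561 − y_svg.

**Shape 1** — `<path>` open polyline, stroke `#000000` → engrave (S178, F3500). Machine vertices: (71.962,43.434) → (72.421,83.659) → (58.406,66.532) → (66.836,34.218) → (23.399,100.885) → (70.425,60.922). Open path.

**Shape 2** — `<path>` quadratic bezier, stroke `#ff8800` → cut (S882, F734). Control points (SVG): P0=(42.771,85.882), P1=(9.439,51.708), P2=(17.055,63.251); sampled at t=k/3. Machine vertices: (42.771,29.679) → (25.099,47.382) → (16.527,54.926) → (17.055,52.310). Open path.

**Shape 3** — `<path>` cubic bezier, stroke `#0000ff` → score (S515, F2650). Control points (SVG): P0=(33.578,71.673), P1=(36.560,71.226), P2=(61.442,3.891), P3=(73.662,17.677); sampled at t=k/3. Machine vertices: (33.578,43.888) → (42.580,61.149) → (58.501,90.111) → (73.662,97.884). Open path.

**Shape 4** — `<path>` quadratic bezier, stroke `#0000ff` → score (S515, F2650). Control points (SVG): P0=(32.181,99.291), P1=(65.554,73.641), P2=(64.533,42.256); sampled at t=k/3. Machine vertices: (32.181,16.270) → (50.608,34.007) → (61.392,53.019) → (64.533,73.305). Open path.

**Shape 5** — `<path>` quadratic bezier, stroke `#0000ff` → score (S515, F2650). Control points (SVG): P0=(15.390,100.417), P1=(14.870,62.194), P2=(64.334,63.137); sampled at t=k/3. Machine vertices: (15.390,15.144) → (20.597,36.274) → (36.912,48.701) → (64.334,52.424). Open path.

**Shape 6** — `<path>` rectangle, stroke `#000000` → engrave (S178, F3500). Machine vertices: (12.423,65.692) → (23.435,65.692) → (23.435,56.579) → (12.423,56.579) → (12.423,65.692). Closed: final G1 returns to the first vertex.

**Shape 7** — `<line>` line segment, stroke `#000000` → engrave (S178, F3500). Machine vertices: (31.576,55.099) → (60.461,83.417). Open path.

**Shape 8** — `<path>` regular polygon, stroke `#000000` → engrave (S178, F3500). Machine vertices: (50.165,51.994) → (49.282,74.607) → (71.895,75.490) → (72.778,52.877) → (50.165,51.994). Closed: final G1 returns to the first vertex.

; Generated by LaserGRBL
G21
G90
G0 X71.962 Y43.434
M3 S178
G1 X72.421 Y83.659 F3500
G1 X58.406 Y66.532 F3500
G1 X66.836 Y34.218 F3500
G1 X23.399 Y100.885 F3500
G1 X70.425 Y60.922 F3500
M5
G0 X42.771 Y29.679
M3 S882
G1 X25.099 Y47.382 F734
G1 X16.527 Y54.926 F734
G1 X17.055 Y52.310 F734
M5
G0 X33.578 Y43.888
M3 S515
G1 X42.580 Y61.149 F2650
G1 X58.501 Y90.111 F2650
G1 X73.662 Y97.884 F2650
M5
G0 X32.181 Y16.270
M3 S515
G1 X50.608 Y34.007 F2650
G1 X61.392 Y53.019 F2650
G1 X64.533 Y73.305 F2650
M5
G0 X15.390 Y15.144
M3 S515
G1 X20.597 Y36.274 F2650
G1 X36.912 Y48.701 F2650
G1 X64.334 Y52.424 F2650
M5
G0 X12.423 Y65.692
M3 S178
G1 X23.435 Y65.692 F3500
G1 X23.435 Y56.579 F3500
G1 X12.423 Y56.579 F3500
G1 X12.423 Y65.692 F3500
M5
G0 X31.576 Y55.099
M3 S178
G1 X60.461 Y83.417 F3500
M5
G0 X50.165 Y51.994
M3 S178
G1 X49.282 Y74.607 F3500
G1 X71.895 Y75.490 F3500
G1 X72.778 Y52.877 F3500
G1 X50.165 Y51.994 F3500
M5
G0 X0.000 Y0.000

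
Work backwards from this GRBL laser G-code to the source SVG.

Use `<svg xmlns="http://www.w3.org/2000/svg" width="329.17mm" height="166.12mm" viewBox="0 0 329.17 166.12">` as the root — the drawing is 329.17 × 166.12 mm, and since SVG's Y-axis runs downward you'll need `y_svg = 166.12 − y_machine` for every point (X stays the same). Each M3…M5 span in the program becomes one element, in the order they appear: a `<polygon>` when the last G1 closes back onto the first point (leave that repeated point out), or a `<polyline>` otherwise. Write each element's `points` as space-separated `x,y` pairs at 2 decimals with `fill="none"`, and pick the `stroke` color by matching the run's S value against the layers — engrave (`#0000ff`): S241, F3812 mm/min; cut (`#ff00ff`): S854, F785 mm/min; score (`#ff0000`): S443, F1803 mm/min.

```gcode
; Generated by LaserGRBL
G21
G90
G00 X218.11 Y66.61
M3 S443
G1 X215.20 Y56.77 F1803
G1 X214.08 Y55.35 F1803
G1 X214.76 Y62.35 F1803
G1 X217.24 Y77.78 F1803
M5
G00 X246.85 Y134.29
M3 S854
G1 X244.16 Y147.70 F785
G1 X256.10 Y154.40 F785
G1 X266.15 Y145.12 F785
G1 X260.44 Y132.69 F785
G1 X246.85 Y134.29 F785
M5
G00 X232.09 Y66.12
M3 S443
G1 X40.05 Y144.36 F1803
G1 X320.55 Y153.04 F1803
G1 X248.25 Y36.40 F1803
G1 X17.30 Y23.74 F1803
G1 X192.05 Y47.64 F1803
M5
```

Machine Y-up, SVG Y-down with viewBox height 166.12, so y_svg = 166.12 − y_machine; X carries over.

Run 1: power S443 maps to stroke `#ff0000` (score). The run is open, so emit a `<polyline>` with points (Y-flipped): 218.11,99.51 215.20,109.35 214.08,110.77 214.76,103.77 217.24,88.34.

Run 2: S854 ⇒ cut layer `#ff00ff`. The run returns to its start, so emit a `<polygon>` with points (Y-flipped): 246.85,31.83 244.16,18.42 256.10,11.72 266.15,21.00 260.44,33.43.

Run 3: the run's S443 means `#ff0000` (score). The run is open, so emit a `<polyline>` with points (Y-flipped): 232.09,100.00 40.05,21.76 320.55,13.08 248.25,129.72 17.30,142.38 192.05,118.48.

<svg xmlns="http://www.w3.org/2000/svg" width="329.17mm" height="166.12mm" viewBox="0 0 329.17 166.12">
  <polyline points="218.11,99.51 215.20,109.35 214.08,110.77 214.76,103.77 217.24,88.34" fill="none" stroke="#ff0000"/>
  <polygon points="246.85,31.83 244.16,18.42 256.10,11.72 266.15,21.00 260.44,33.43" fill="none" stroke="#ff00ff"/>
  <polyline points="232.09,100.00 40.05,21.76 320.55,13.08 248.25,129.72 17.30,142.38 192.05,118.48" fill="none" stroke="#ff0000"/>
</svg>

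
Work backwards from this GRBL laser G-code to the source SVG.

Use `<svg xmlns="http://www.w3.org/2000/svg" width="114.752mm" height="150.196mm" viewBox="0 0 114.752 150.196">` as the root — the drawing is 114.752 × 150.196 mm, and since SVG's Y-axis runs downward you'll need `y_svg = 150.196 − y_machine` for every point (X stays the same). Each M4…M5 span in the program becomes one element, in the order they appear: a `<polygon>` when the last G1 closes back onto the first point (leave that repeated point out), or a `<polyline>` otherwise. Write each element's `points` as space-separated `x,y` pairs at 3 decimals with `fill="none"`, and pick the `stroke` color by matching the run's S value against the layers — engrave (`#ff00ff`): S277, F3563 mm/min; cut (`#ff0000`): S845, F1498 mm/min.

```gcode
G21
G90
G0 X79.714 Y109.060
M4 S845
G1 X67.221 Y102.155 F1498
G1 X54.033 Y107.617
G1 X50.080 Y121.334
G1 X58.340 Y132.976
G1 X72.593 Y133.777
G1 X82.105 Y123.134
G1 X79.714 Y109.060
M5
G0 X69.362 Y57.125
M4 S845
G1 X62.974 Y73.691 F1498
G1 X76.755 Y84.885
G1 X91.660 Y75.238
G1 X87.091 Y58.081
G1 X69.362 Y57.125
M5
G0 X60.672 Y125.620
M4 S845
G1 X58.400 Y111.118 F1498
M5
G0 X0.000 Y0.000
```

<svg xmlns="http://www.w3.org/2000/svg" width="114.752mm" height="150.196mm" viewBox="0 0 114.752 150.196">
  <polygon points="79.714,41.136 67.221,48.041 54.033,42.579 50.080,28.862 58.340,17.220 72.593,16.419 82.105,27.062" fill="none" stroke="#ff0000"/>
  <polygon points="69.362,93.071 62.974,76.505 76.755,65.311 91.660,74.958 87.091,92.115" fill="none" stroke="#ff0000"/>
  <polyline points="60.672,24.576 58.400,39.078" fill="none" stroke="#ff0000"/>
</svg>

y_svg = 150.196 − y_m. Every run uses S845, so all elements get stroke `#ff0000` (cut).

[1] closed run; points: 79.714,41.136 67.221,48.041 54.033,42.579 50.080,28.862 58.340,17.220 72.593,16.419 82.105,27.062

[2] closed run; points: 69.362,93.071 62.974,76.505 76.755,65.311 91.660,74.958 87.091,92.115

[3] open run; points: 60.672,24.576 58.400,39.078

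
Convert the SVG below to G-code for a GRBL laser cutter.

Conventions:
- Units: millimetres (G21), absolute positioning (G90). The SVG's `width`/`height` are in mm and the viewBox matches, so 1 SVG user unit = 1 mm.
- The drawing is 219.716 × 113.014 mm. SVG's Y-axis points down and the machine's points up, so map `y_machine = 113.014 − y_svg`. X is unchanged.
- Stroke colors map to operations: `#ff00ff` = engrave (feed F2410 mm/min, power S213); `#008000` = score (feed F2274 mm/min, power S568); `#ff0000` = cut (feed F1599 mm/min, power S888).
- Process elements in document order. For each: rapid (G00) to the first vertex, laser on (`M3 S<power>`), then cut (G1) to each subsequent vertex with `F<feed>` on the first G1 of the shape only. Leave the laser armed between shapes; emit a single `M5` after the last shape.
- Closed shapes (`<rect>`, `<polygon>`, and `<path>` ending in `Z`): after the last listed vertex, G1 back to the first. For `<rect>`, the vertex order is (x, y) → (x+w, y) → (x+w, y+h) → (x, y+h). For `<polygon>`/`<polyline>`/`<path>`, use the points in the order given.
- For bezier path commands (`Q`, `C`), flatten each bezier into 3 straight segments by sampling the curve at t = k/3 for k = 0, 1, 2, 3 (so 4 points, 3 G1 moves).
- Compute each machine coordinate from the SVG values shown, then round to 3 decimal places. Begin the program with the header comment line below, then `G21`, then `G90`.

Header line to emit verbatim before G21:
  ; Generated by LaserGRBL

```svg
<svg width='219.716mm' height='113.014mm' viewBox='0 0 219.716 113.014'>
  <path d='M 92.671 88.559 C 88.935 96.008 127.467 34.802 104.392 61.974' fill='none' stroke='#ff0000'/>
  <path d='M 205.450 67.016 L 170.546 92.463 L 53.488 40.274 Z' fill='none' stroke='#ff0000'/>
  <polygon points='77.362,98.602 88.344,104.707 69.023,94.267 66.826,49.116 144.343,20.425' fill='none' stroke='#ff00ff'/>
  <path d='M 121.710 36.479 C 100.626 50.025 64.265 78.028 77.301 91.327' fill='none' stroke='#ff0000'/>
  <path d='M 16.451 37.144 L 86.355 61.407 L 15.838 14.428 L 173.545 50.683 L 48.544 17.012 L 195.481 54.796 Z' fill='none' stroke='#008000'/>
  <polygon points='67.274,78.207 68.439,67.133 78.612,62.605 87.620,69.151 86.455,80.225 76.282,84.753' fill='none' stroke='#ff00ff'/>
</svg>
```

viewBox `0 0 219.716 113.014` with mm width/height → 1 unit = 1 mm. Flip: y_m = 113.014 − y_svg.

**Shape 1** — `<path>` cubic bezier, stroke `#ff0000` → cut (S888, F1599). Control points (SVG): P0=(92.671,88.559), P1=(88.935,96.008), P2=(127.467,34.802), P3=(104.392,61.974); sampled at t=k/3. Machine vertices: (92.671,24.455) → (99.177,34.075) → (110.779,54.569) → (104.392,51.040). Open path.

**Shape 2** — `<path>` closed polygon, stroke `#ff0000` → cut (S888, F1599). Machine vertices: (205.450,45.998) → (170.546,20.551) → (53.488,72.740) → (205.450,45.998). Closed: final G1 returns to the first vertex.

**Shape 3** — `<polygon>` closed polygon, stroke `#ff00ff` → engrave (S213, F2410). Machine vertices: (77.362,14.412) → (88.344,8.307) → (69.023,18.747) → (66.826,63.898) → (144.343,92.589) → (77.362,14.412). Closed: final G1 returns to the first vertex.

**Shape 4** — `<path>` cubic bezier, stroke `#ff0000` → cut (S888, F1599). Control points (SVG): P0=(121.710,36.479), P1=(100.626,50.025), P2=(64.265,78.028), P3=(77.301,91.327); sampled at t=k/3. Machine vertices: (121.710,76.535) → (97.929,59.250) → (78.335,38.807) → (77.301,21.687). Open path.

**Shape 5** — `<path>` closed polygon, stroke `#008000` → score (S568, F2274). Machine vertices: (16.451,75.870) → (86.355,51.607) → (15.838,98.586) → (173.545,62.331) → (48.544,96.002) → (195.481,58.218) → (16.451,75.870). Closed: final G1 returns to the first vertex.

**Shape 6** — `<polygon>` regular polygon, stroke `#ff00ff` → engrave (S213, F2410). Machine vertices: (67.274,34.807) → (68.439,45.881) → (78.612,50.409) → (87.620,43.863) → (86.455,32.789) → (76.282,28.261) → (67.274,34.807). Closed: final G1 returns to the first vertex.

; Generated by LaserGRBL
G21
G90
G00 X92.671 Y24.455
M3 S888
G1 X99.177 Y34.075 F1599
G1 X110.779 Y54.569
G1 X104.392 Y51.040
G00 X205.450 Y45.998
M3 S888
G1 X170.546 Y20.551 F1599
G1 X53.488 Y72.740
G1 X205.450 Y45.998
G00 X77.362 Y14.412
M3 S213
G1 X88.344 Y8.307 F2410
G1 X69.023 Y18.747
G1 X66.826 Y63.898
G1 X144.343 Y92.589
G1 X77.362 Y14.412
G00 X121.710 Y76.535
M3 S888
G1 X97.929 Y59.250 F1599
G1 X78.335 Y38.807
G1 X77.301 Y21.687
G00 X16.451 Y75.870
M3 S568
G1 X86.355 Y51.607 F2274
G1 X15.838 Y98.586
G1 X173.545 Y62.331
G1 X48.544 Y96.002
G1 X195.481 Y58.218
G1 X16.451 Y75.870
G00 X67.274 Y34.807
M3 S213
G1 X68.439 Y45.881 F2410
G1 X78.612 Y50.409
G1 X87.620 Y43.863
G1 X86.455 Y32.789
G1 X76.282 Y28.261
G1 X67.274 Y34.807
M5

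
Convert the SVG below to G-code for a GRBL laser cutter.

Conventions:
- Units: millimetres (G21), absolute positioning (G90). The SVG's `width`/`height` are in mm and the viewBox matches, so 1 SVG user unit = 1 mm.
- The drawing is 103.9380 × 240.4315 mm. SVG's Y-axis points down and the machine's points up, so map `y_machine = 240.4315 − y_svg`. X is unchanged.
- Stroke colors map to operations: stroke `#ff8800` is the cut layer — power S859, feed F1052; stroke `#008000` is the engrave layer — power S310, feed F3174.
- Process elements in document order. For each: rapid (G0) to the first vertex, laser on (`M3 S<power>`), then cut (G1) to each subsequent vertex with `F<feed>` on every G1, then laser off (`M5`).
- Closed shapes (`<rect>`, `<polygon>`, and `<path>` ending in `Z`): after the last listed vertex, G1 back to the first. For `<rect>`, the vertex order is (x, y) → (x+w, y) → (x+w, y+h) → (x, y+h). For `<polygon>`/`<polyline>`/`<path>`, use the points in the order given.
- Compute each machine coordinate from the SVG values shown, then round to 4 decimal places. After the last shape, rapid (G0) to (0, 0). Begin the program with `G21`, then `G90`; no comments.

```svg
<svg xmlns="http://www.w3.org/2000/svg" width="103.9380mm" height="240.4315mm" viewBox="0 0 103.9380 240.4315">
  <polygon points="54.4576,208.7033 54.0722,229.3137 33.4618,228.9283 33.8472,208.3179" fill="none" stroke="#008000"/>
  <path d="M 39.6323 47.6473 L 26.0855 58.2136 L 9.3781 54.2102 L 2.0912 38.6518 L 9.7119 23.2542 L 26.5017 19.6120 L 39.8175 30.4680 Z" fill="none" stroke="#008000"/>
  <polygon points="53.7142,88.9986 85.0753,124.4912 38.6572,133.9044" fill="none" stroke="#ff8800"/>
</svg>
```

G21
G90
G0 X54.4576 Y31.7282
M3 S310
G1 X54.0722 Y11.1178 F3174
G1 X33.4618 Y11.5032 F3174
G1 X33.8472 Y32.1136 F3174
G1 X54.4576 Y31.7282 F3174
M5
G0 X39.6323 Y192.7842
M3 S310
G1 X26.0855 Y182.2179 F3174
G1 X9.3781 Y186.2213 F3174
G1 X2.0912 Y201.7797 F3174
G1 X9.7119 Y217.1773 F3174
G1 X26.5017 Y220.8195 F3174
G1 X39.8175 Y209.9635 F3174
G1 X39.6323 Y192.7842 F3174
M5
G0 X53.7142 Y151.4329
M3 S859
G1 X85.0753 Y115.9403 F1052
G1 X38.6572 Y106.5271 F1052
G1 X53.7142 Y151.4329 F1052
M5
G0 X0.0000 Y0.0000

viewBox `0 0 103.9380 240.4315` with mm width/height → 1 unit = 1 mm. Flip: y_m = 240.4315 − y_svg.

**Shape 1** — `<polygon>` regular polygon, stroke `#008000` → engrave (S310, F3174). Machine vertices: (54.4576,31.7282) → (54.0722,11.1178) → (33.4618,11.5032) → (33.8472,32.1136) → (54.4576,31.7282). Closed: final G1 returns to the first vertex.

**Shape 2** — `<path>` regular polygon, stroke `#008000` → engrave (S310, F3174). Machine vertices: (39.6323,192.7842) → (26.0855,182.2179) → (9.3781,186.2213) → (2.0912,201.7797) → (9.7119,217.1773) → (26.5017,220.8195) → (39.8175,209.9635) → (39.6323,192.7842). Closed: final G1 returns to the first vertex.

**Shape 3** — `<polygon>` regular polygon, stroke `#ff8800` → cut (S859, F1052). Machine vertices: (53.7142,151.4329) → (85.0753,115.9403) → (38.6572,106.5271) → (53.7142,151.4329). Closed: final G1 returns to the first vertex.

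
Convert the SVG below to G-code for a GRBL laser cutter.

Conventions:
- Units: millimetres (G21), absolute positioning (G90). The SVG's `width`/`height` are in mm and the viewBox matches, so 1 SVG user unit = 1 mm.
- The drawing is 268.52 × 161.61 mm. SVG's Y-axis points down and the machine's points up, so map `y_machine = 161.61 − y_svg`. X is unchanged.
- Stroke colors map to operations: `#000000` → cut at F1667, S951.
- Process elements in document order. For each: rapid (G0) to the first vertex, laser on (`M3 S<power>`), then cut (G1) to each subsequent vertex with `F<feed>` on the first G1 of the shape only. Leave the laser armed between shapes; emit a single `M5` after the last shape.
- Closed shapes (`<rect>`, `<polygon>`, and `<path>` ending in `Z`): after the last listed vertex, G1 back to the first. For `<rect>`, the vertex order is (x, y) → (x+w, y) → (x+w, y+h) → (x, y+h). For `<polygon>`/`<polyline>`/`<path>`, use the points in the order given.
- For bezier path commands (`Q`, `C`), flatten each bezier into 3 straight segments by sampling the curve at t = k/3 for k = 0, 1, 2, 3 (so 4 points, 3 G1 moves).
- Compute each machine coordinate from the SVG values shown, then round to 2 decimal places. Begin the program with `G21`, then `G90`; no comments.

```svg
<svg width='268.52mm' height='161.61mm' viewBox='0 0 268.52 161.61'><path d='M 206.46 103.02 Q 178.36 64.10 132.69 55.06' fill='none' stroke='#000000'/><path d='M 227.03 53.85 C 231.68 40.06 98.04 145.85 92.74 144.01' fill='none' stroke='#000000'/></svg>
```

1 u = 1 mm; y_m = 161.61 − y.

[1] `<path>` quadratic bezier, #000000→cut S951 F1667: (206.46,58.59) → (185.77,81.22) → (161.18,97.20) → (132.69,106.55)

[2] `<path>` cubic bezier, #000000→cut S951 F1667: (227.03,107.76) → (195.46,90.11) → (130.94,43.22) → (92.74,17.60)

G21
G90
G0 X206.46 Y58.59
M3 S951
G1 X185.77 Y81.22 F1667
G1 X161.18 Y97.20
G1 X132.69 Y106.55
G0 X227.03 Y107.76
M3 S951
G1 X195.46 Y90.11 F1667
G1 X130.94 Y43.22
G1 X92.74 Y17.60
M5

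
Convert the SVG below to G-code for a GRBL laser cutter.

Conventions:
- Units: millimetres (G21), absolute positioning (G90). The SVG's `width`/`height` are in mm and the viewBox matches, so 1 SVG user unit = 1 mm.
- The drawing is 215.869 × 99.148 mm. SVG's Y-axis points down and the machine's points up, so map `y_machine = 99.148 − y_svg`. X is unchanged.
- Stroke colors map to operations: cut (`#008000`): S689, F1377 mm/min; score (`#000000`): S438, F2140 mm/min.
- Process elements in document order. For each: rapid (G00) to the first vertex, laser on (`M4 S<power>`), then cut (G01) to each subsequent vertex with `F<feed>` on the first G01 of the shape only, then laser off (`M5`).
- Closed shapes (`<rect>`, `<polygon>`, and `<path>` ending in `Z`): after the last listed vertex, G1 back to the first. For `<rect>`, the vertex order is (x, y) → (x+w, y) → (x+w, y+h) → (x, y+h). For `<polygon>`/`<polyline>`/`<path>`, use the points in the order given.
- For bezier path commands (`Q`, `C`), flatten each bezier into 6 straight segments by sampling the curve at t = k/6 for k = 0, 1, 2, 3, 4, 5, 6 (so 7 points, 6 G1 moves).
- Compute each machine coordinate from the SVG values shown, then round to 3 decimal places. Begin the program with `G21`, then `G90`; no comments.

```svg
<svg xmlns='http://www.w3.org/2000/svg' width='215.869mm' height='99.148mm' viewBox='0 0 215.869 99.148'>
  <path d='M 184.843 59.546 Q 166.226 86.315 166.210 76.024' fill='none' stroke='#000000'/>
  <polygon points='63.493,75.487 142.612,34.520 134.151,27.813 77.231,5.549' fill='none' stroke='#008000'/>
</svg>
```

Since the viewBox matches the mm dimensions, user units are millimetres directly. The only transform is the Y-flip y_m = 99.148 − y_svg.

Shape 1 is a quadratic bezier drawn with `<path>`. Its stroke #000000 means score at S438, F2140. After flipping Y the toolpath is (184.843,39.602) → (179.154,31.708) → (174.498,25.874) → (170.876,22.098) → (168.287,20.381) → (166.732,20.723) → (166.210,23.124).

Shape 2 is a closed polygon drawn with `<polygon>`. Its stroke #008000 means cut at S689, F1377. After flipping Y the toolpath is (63.493,23.661) → (142.612,64.628) → (134.151,71.335) → (77.231,93.599) → (63.493,23.661), returning to the start.

G21
G90
G00 X184.843 Y39.602
M4 S438
G01 X179.154 Y31.708 F2140
G01 X174.498 Y25.874
G01 X170.876 Y22.098
G01 X168.287 Y20.381
G01 X166.732 Y20.723
G01 X166.210 Y23.124
M5
G00 X63.493 Y23.661
M4 S689
G01 X142.612 Y64.628 F1377
G01 X134.151 Y71.335
G01 X77.231 Y93.599
G01 X63.493 Y23.661
M5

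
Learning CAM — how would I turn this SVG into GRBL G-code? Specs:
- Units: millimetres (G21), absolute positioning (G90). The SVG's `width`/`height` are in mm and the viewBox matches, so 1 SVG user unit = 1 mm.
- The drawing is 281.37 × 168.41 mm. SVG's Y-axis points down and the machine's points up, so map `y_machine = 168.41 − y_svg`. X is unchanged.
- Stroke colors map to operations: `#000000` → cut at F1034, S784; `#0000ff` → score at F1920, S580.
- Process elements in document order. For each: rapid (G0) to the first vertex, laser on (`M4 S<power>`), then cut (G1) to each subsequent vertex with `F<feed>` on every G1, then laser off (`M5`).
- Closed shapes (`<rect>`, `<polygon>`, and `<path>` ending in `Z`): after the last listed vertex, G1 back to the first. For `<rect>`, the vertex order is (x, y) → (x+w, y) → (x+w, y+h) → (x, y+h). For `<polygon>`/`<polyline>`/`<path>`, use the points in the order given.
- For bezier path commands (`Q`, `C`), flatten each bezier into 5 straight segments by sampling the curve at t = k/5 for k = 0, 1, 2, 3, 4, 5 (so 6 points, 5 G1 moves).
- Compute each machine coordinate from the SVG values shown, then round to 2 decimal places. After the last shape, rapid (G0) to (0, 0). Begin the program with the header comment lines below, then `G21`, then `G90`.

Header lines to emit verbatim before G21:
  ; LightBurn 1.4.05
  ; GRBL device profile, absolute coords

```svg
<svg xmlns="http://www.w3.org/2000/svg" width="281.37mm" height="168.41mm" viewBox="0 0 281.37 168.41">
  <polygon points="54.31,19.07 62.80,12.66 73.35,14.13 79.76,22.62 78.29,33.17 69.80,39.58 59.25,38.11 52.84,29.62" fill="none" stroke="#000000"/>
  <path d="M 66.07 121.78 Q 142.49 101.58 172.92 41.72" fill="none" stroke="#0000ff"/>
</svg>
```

; LightBurn 1.4.05
; GRBL device profile, absolute coords
G21
G90
G0 X54.31 Y149.34
M4 S784
G1 X62.80 Y155.75 F1034
G1 X73.35 Y154.28 F1034
G1 X79.76 Y145.79 F1034
G1 X78.29 Y135.24 F1034
G1 X69.80 Y128.83 F1034
G1 X59.25 Y130.30 F1034
G1 X52.84 Y138.79 F1034
G1 X54.31 Y149.34 F1034
M5
G0 X66.07 Y46.63
M4 S580
G1 X94.80 Y56.30 F1920
G1 X119.85 Y69.14 F1920
G1 X141.22 Y85.15 F1920
G1 X158.91 Y104.33 F1920
G1 X172.92 Y126.69 F1920
M5
G0 X0.00 Y0.00

Since the viewBox matches the mm dimensions, user units are millimetres directly. The only transform is the Y-flip y_m = 168.41 − y_svg.

Shape 1 is a regular polygon drawn with `<polygon>`. Its stroke #000000 means cut at S784, F1034. After flipping Y the toolpath is (54.31,149.34) → (62.80,155.75) → (73.35,154.28) → (79.76,145.79) → (78.29,135.24) → (69.80,128.83) → (59.25,130.30) → (52.84,138.79) → (54.31,149.34), returning to the start.

Shape 2 is a quadratic bezier drawn with `<path>`. Its stroke #0000ff means score at S580, F1920. After flipping Y the toolpath is (66.07,46.63) → (94.80,56.30) → (119.85,69.14) → (141.22,85.15) → (158.91,104.33) → (172.92,126.69).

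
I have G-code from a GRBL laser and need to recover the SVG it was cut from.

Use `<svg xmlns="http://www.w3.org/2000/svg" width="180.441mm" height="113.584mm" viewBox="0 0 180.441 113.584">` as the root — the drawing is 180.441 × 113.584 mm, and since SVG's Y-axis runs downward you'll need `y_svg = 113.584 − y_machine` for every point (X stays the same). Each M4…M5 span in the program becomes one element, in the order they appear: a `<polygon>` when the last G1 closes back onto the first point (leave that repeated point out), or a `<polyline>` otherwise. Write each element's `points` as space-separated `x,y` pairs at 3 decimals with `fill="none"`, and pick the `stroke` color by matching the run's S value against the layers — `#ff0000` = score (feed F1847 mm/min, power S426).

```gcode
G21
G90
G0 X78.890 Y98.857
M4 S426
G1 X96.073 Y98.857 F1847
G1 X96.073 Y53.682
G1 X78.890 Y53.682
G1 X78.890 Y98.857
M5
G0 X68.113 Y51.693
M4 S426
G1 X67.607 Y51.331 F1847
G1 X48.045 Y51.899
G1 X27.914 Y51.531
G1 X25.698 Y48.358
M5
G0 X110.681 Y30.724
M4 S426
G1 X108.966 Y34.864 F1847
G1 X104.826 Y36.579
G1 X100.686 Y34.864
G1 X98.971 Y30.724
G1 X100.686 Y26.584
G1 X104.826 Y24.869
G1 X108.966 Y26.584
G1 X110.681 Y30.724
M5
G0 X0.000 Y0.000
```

<svg xmlns="http://www.w3.org/2000/svg" width="180.441mm" height="113.584mm" viewBox="0 0 180.441 113.584">
  <polygon points="78.890,14.727 96.073,14.727 96.073,59.902 78.890,59.902" fill="none" stroke="#ff0000"/>
  <polyline points="68.113,61.891 67.607,62.253 48.045,61.685 27.914,62.053 25.698,65.226" fill="none" stroke="#ff0000"/>
  <polygon points="110.681,82.860 108.966,78.720 104.826,77.005 100.686,78.720 98.971,82.860 100.686,87.000 104.826,88.715 108.966,87.000" fill="none" stroke="#ff0000"/>
</svg>

Machine Y-up, SVG Y-down with viewBox height 113.584, so y_svg = 113.584 − y_machine; X carries over. Every run uses S426, so all elements get stroke `#ff0000` (score).

Run 1: The run returns to its start, so emit a `<polygon>` with points (Y-flipped): 78.890,14.727 96.073,14.727 96.073,59.902 78.890,59.902.

Run 2: The run is open, so emit a `<polyline>` with points (Y-flipped): 68.113,61.891 67.607,62.253 48.045,61.685 27.914,62.053 25.698,65.226.

Run 3: The run returns to its start, so emit a `<polygon>` with points (Y-flipped): 110.681,82.860 108.966,78.720 104.826,77.005 100.686,78.720 98.971,82.860 100.686,87.000 104.826,88.715 108.966,87.000.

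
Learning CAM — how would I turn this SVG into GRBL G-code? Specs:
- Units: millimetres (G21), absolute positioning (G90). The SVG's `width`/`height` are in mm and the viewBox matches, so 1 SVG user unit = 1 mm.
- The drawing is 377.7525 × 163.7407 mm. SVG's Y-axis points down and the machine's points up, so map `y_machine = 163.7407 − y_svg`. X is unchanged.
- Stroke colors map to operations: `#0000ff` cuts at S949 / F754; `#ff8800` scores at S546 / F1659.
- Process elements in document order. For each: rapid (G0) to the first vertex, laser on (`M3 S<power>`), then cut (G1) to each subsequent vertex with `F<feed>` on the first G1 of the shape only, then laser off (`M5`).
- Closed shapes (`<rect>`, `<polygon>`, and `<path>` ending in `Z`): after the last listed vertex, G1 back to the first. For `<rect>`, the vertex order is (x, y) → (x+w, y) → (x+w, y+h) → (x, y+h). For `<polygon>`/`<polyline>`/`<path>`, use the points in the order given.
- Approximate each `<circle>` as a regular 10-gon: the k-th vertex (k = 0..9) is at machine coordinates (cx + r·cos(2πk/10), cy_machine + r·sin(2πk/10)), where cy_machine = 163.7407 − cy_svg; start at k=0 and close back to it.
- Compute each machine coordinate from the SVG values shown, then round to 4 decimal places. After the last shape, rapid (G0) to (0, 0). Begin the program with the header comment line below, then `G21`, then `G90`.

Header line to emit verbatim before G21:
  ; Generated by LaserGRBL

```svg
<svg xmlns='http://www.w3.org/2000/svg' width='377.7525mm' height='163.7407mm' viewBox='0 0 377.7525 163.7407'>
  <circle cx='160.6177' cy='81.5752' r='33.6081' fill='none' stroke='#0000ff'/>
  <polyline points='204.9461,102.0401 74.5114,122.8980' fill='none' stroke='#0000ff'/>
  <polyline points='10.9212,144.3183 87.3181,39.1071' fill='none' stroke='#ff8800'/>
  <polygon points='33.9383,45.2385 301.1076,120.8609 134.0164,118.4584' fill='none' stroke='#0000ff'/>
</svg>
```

; Generated by LaserGRBL
G21
G90
G0 X194.2258 Y82.1655
M3 S949
G1 X187.8072 Y101.9198 F754
G1 X171.0032 Y114.1287
G1 X150.2322 Y114.1287
G1 X133.4282 Y101.9198
G1 X127.0096 Y82.1655
G1 X133.4282 Y62.4112
G1 X150.2322 Y50.2023
G1 X171.0032 Y50.2023
G1 X187.8072 Y62.4112
G1 X194.2258 Y82.1655
M5
G0 X204.9461 Y61.7006
M3 S949
G1 X74.5114 Y40.8427 F754
M5
G0 X10.9212 Y19.4224
M3 S546
G1 X87.3181 Y124.6336 F1659
M5
G0 X33.9383 Y118.5022
M3 S949
G1 X301.1076 Y42.8798 F754
G1 X134.0164 Y45.2823
G1 X33.9383 Y118.5022
M5
G0 X0.0000 Y0.0000

viewBox `0 0 377.7525 163.7407` with mm width/height → 1 unit = 1 mm. Flip: y_m = 163.7407 − y_svg.

**Shape 1** — `<circle>` circle, stroke `#0000ff` → cut (S949, F754). Machine vertices: (194.2258,82.1655) → (187.8072,101.9198) → (171.0032,114.1287) → (150.2322,114.1287) → (133.4282,101.9198) → (127.0096,82.1655) → (133.4282,62.4112) → (150.2322,50.2023) → (171.0032,50.2023) → (187.8072,62.4112) → (194.2258,82.1655). Closed: final G1 returns to the first vertex.

**Shape 2** — `<polyline>` line segment, stroke `#0000ff` → cut (S949, F754). Machine vertices: (204.9461,61.7006) → (74.5114,40.8427). Open path.

**Shape 3** — `<polyline>` line segment, stroke `#ff8800` → score (S546, F1659). Machine vertices: (10.9212,19.4224) → (87.3181,124.6336). Open path.

**Shape 4** — `<polygon>` closed polygon, stroke `#0000ff` → cut (S949, F754). Machine vertices: (33.9383,118.5022) → (301.1076,42.8798) → (134.0164,45.2823) → (33.9383,118.5022). Closed: final G1 returns to the first vertex.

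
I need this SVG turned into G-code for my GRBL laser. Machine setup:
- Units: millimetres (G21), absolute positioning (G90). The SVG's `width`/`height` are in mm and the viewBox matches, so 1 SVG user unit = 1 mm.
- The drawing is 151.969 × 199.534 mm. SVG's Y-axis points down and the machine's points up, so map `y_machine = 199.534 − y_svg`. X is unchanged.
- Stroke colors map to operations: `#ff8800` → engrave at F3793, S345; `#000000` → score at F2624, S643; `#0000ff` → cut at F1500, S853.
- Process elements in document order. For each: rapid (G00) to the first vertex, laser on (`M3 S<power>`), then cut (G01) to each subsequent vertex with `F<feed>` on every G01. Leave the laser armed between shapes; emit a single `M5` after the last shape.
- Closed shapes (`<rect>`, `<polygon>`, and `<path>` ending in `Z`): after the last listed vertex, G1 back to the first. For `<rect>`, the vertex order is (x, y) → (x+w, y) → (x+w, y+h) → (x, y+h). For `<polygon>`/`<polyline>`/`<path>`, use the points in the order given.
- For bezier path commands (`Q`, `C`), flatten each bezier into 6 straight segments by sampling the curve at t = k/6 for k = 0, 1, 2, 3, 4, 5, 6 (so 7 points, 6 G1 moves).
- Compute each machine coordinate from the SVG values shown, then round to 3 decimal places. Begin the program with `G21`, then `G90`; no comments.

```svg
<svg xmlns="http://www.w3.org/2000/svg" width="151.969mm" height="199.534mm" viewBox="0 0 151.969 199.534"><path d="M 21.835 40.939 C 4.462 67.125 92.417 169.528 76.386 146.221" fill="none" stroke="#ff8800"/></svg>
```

viewBox `0 0 151.969 199.534` with mm width/height → 1 unit = 1 mm. Flip: y_m = 199.534 − y_svg.

**Shape 1** — `<path>` cubic bezier, stroke `#ff8800` → engrave (S345, F3793). Control points (SVG): P0=(21.835,40.939), P1=(4.462,67.125), P2=(92.417,169.528), P3=(76.386,146.221); sampled at t=k/6. Machine vertices: (21.835,158.595) → (20.957,140.085) → (31.819,114.482) → (48.607,87.394) → (65.507,64.431) → (76.705,51.200) → (76.386,53.313). Open path.

G21
G90
G00 X21.835 Y158.595
M3 S345
G01 X20.957 Y140.085 F3793
G01 X31.819 Y114.482 F3793
G01 X48.607 Y87.394 F3793
G01 X65.507 Y64.431 F3793
G01 X76.705 Y51.200 F3793
G01 X76.386 Y53.313 F3793
M5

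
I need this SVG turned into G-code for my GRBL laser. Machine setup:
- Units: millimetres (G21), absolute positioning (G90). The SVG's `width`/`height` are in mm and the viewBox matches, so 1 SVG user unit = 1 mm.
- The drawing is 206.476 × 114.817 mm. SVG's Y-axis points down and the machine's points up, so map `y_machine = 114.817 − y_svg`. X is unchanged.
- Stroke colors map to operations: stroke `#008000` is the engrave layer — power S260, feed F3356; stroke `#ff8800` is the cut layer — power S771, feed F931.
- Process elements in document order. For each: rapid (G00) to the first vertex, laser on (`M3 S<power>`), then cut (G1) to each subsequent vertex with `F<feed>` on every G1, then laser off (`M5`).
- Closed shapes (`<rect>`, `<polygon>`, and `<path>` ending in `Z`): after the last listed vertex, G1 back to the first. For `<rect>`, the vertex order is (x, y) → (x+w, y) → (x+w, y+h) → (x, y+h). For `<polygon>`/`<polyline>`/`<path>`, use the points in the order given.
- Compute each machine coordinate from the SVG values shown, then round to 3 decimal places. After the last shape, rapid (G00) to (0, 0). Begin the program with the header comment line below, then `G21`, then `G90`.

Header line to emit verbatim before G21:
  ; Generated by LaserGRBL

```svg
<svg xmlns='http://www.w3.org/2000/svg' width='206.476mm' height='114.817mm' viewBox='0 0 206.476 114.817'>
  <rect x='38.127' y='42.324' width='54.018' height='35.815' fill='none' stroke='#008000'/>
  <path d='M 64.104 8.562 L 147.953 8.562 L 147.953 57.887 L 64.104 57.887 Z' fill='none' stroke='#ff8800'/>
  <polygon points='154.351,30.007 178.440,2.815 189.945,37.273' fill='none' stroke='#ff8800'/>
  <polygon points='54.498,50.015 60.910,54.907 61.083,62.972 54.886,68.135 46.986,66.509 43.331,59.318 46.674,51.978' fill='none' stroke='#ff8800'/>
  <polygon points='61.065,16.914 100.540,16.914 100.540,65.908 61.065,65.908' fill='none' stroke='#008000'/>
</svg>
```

Since the viewBox matches the mm dimensions, user units are millimetres directly. The only transform is the Y-flip y_m = 114.817 − y_svg.

Shape 1 is a rectangle drawn with `<rect>`. Its stroke #008000 means engrave at S260, F3356. After flipping Y the toolpath is (38.127,72.493) → (92.145,72.493) → (92.145,36.678) → (38.127,36.678) → (38.127,72.493), returning to the start.

Shape 2 is a rectangle drawn with `<path>`. Its stroke #ff8800 means cut at S771, F931. After flipping Y the toolpath is (64.104,106.255) → (147.953,106.255) → (147.953,56.930) → (64.104,56.930) → (64.104,106.255), returning to the start.

Shape 3 is a regular polygon drawn with `<polygon>`. Its stroke #ff8800 means cut at S771, F931. After flipping Y the toolpath is (154.351,84.810) → (178.440,112.002) → (189.945,77.544) → (154.351,84.810), returning to the start.

Shape 4 is a regular polygon drawn with `<polygon>`. Its stroke #ff8800 means cut at S771, F931. After flipping Y the toolpath is (54.498,64.802) → (60.910,59.910) → (61.083,51.845) → (54.886,46.682) → (46.986,48.308) → (43.331,55.499) → (46.674,62.839) → (54.498,64.802), returning to the start.

Shape 5 is a rectangle drawn with `<polygon>`. Its stroke #008000 means engrave at S260, F3356. After flipping Y the toolpath is (61.065,97.903) → (100.540,97.903) → (100.540,48.909) → (61.065,48.909) → (61.065,97.903), returning to the start.

; Generated by LaserGRBL
G21
G90
G00 X38.127 Y72.493
M3 S260
G1 X92.145 Y72.493 F3356
G1 X92.145 Y36.678 F3356
G1 X38.127 Y36.678 F3356
G1 X38.127 Y72.493 F3356
M5
G00 X64.104 Y106.255
M3 S771
G1 X147.953 Y106.255 F931
G1 X147.953 Y56.930 F931
G1 X64.104 Y56.930 F931
G1 X64.104 Y106.255 F931
M5
G00 X154.351 Y84.810
M3 S771
G1 X178.440 Y112.002 F931
G1 X189.945 Y77.544 F931
G1 X154.351 Y84.810 F931
M5
G00 X54.498 Y64.802
M3 S771
G1 X60.910 Y59.910 F931
G1 X61.083 Y51.845 F931
G1 X54.886 Y46.682 F931
G1 X46.986 Y48.308 F931
G1 X43.331 Y55.499 F931
G1 X46.674 Y62.839 F931
G1 X54.498 Y64.802 F931
M5
G00 X61.065 Y97.903
M3 S260
G1 X100.540 Y97.903 F3356
G1 X100.540 Y48.909 F3356
G1 X61.065 Y48.909 F3356
G1 X61.065 Y97.903 F3356
M5
G00 X0.000 Y0.000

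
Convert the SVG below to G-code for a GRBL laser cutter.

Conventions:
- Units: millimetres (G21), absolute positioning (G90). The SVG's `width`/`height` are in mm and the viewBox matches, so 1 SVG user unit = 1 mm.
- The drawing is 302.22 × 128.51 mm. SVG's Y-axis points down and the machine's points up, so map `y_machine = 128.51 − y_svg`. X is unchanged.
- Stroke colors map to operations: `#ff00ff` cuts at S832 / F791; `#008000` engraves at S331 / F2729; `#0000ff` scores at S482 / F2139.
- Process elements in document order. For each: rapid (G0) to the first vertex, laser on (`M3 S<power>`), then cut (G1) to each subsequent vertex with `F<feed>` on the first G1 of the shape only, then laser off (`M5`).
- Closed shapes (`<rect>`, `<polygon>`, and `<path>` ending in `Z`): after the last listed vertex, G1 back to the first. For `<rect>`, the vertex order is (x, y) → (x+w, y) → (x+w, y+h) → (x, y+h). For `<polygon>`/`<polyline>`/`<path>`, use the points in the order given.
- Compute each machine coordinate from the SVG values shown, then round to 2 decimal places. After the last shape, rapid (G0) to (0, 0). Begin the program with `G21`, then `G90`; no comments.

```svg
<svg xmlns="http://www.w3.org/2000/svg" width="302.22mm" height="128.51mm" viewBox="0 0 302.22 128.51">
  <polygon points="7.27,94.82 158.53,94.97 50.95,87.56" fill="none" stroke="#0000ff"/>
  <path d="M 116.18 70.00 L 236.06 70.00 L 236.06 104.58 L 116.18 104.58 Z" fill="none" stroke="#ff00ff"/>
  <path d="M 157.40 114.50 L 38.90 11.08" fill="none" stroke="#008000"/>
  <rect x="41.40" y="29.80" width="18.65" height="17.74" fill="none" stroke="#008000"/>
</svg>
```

Since the viewBox matches the mm dimensions, user units are millimetres directly. The only transform is the Y-flip y_m = 128.51 − y_svg.

Shape 1 is a closed polygon drawn with `<polygon>`. Its stroke #0000ff means score at S482, F2139. After flipping Y the toolpath is (7.27,33.69) → (158.53,33.54) → (50.95,40.95) → (7.27,33.69), returning to the start.

Shape 2 is a rectangle drawn with `<path>`. Its stroke #ff00ff means cut at S832, F791. After flipping Y the toolpath is (116.18,58.51) → (236.06,58.51) → (236.06,23.93) → (116.18,23.93) → (116.18,58.51), returning to the start.

Shape 3 is a line segment drawn with `<path>`. Its stroke #008000 means engrave at S331, F2729. After flipping Y the toolpath is (157.40,14.01) → (38.90,117.43).

Shape 4 is a rectangle drawn with `<rect>`. Its stroke #008000 means engrave at S331, F2729. After flipping Y the toolpath is (41.40,98.71) → (60.05,98.71) → (60.05,80.97) → (41.40,80.97) → (41.40,98.71), returning to the start.

G21
G90
G0 X7.27 Y33.69
M3 S482
G1 X158.53 Y33.54 F2139
G1 X50.95 Y40.95
G1 X7.27 Y33.69
M5
G0 X116.18 Y58.51
M3 S832
G1 X236.06 Y58.51 F791
G1 X236.06 Y23.93
G1 X116.18 Y23.93
G1 X116.18 Y58.51
M5
G0 X157.40 Y14.01
M3 S331
G1 X38.90 Y117.43 F2729
M5
G0 X41.40 Y98.71
M3 S331
G1 X60.05 Y98.71 F2729
G1 X60.05 Y80.97
G1 X41.40 Y80.97
G1 X41.40 Y98.71
M5
G0 X0.00 Y0.00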